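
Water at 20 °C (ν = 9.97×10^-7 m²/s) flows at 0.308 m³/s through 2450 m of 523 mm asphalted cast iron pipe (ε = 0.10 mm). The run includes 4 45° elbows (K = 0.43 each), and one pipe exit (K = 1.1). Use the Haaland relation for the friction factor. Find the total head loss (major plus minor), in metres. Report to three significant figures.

V = 4Q/(πD²) = 1.434 m/s; V²/2g = 0.1048 m
Re = 7.52×10^5, ε/D = 1.91×10^-4 → f = 0.01475 (Haaland)
Major: h_f = f(L/D)·V²/2g = 0.01475·4685·0.1048 = 7.238 m
Minor: ΣK = 2.82; h_m = ΣK·V²/2g = 0.2954 m
Total H_L = 7.238 + 0.2954 = 7.533 m

H_L ≈ 7.53 m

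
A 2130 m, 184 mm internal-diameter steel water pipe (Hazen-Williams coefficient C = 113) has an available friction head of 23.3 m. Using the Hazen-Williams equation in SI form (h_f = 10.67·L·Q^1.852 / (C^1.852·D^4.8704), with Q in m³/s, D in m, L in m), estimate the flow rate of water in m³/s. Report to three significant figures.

Rearranging: Q = [h_f·C^1.852·D^4.8704 / (10.67·L)]^(1/1.852)
Q = [23.3·113^1.852·0.184^4.8704 / (10.67·2130)]^0.540 = 0.03204 m³/s

Q ≈ 0.0320 m³/s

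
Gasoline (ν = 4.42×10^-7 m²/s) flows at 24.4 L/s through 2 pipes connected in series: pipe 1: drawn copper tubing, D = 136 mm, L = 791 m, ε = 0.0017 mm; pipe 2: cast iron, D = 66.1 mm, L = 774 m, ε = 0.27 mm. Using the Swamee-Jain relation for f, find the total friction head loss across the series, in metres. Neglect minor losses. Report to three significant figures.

H ≈ 879 m

Pipe 1: V = 1.680 m/s, Re = 5.17×10^5, ε/D = 1.25×10^-5, f = 0.01322, h_1 = f(L/D)V²/2g = 11.05 m
Pipe 2: V = 7.110 m/s, Re = 1.06×10^6, ε/D = 0.00408, f = 0.02875, h_2 = f(L/D)V²/2g = 867.6 m
Series → Q common, losses add: H = Σh = 878.7 m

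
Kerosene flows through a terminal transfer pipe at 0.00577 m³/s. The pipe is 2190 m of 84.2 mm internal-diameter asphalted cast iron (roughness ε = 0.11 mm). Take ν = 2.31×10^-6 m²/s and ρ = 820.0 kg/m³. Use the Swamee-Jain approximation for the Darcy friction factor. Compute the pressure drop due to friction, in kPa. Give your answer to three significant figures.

V = 4Q/(πD²) = 4·0.00577/(π·0.0842²) = 1.036 m/s
Re = VD/ν = 1.036·0.0842/2.31×10^-6 = 3.78×10^4 → turbulent
ε/D = 0.11/84.2 = 0.00131
Swamee-Jain: f = 0.02597
h_f = f(L/D)V²/(2g) = 0.02597·(2190/0.0842)·1.036²/(2·9.81) = 36.96 m
Δp = ρg·h_f = 820.0·9.81·36.96 = 297.3 kPa

Δp ≈ 297 kPa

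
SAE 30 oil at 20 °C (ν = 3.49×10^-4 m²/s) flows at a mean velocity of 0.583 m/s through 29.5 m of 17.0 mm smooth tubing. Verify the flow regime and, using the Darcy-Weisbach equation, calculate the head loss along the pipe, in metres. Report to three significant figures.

h_f ≈ 67.7 m

Re = VD/ν = 0.583·0.01700/3.49×10^-4 = 28.4 → laminar (Re < 2300)
f = 64/Re = 2.254
h_f = f(L/D)V²/(2g) = 2.254·(29.5/0.01700)·0.583²/(2·9.81) = 67.75 m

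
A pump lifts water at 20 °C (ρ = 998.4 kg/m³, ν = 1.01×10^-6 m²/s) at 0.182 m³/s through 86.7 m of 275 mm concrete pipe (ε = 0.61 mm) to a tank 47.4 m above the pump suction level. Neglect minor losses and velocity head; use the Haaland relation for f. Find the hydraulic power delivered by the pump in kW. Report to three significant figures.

V = 4Q/(πD²) = 3.064 m/s; Re = 8.34×10^5; ε/D = 0.00222; f = 0.02431
h_f = f(L/D)V²/2g = 3.667 m
Total head H = z + h_f = 47.4 + 3.667 = 51.07 m
P_hyd = ρgQH = 998.4·9.81·0.182·51.07 = 91.03 kW

P_hyd ≈ 91.0 kW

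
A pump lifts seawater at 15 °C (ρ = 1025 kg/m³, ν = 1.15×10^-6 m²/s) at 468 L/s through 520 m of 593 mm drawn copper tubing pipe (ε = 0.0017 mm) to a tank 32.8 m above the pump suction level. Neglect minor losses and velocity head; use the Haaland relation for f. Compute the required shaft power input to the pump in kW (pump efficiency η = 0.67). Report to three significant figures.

V = 4Q/(πD²) = 1.695 m/s; Re = 8.74×10^5; ε/D = 2.87×10^-6; f = 0.01190
h_f = f(L/D)V²/2g = 1.527 m
Total head H = z + h_f = 32.8 + 1.527 = 34.33 m
P_hyd = ρgQH = 1025·9.81·0.468·34.33 = 161.5 kW
P_shaft = P_hyd/η = 161.5/0.67 = 241.1 kW

P_shaft ≈ 241 kW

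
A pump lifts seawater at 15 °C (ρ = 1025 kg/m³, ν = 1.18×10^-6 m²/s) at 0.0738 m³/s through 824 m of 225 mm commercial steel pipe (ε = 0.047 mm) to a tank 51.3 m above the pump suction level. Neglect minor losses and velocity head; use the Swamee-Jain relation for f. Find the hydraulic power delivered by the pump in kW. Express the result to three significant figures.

P_hyd ≈ 45.8 kW

V = 4Q/(πD²) = 1.856 m/s; Re = 3.54×10^5; ε/D = 2.09×10^-4; f = 0.01610
h_f = f(L/D)V²/2g = 10.35 m
Total head H = z + h_f = 51.3 + 10.35 = 61.65 m
P_hyd = ρgQH = 1025·9.81·0.0738·61.65 = 45.75 kW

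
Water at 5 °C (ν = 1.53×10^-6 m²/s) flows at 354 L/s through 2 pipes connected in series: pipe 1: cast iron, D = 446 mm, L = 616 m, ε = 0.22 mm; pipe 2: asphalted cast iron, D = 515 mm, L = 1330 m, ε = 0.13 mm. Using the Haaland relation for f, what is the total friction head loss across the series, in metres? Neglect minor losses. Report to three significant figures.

Pipe 1: V = 2.266 m/s, Re = 6.61×10^5, ε/D = 4.93×10^-4, f = 0.01734, h_1 = f(L/D)V²/2g = 6.267 m
Pipe 2: V = 1.699 m/s, Re = 5.72×10^5, ε/D = 2.52×10^-4, f = 0.01561, h_2 = f(L/D)V²/2g = 5.936 m
Series → Q common, losses add: H = Σh = 12.20 m

H ≈ 12.2 m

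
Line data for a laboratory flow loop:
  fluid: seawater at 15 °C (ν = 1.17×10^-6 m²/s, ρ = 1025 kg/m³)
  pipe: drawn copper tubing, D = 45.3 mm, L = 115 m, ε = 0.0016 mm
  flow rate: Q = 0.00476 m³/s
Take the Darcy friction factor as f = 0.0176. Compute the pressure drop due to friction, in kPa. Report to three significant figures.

V = 4Q/(πD²) = 4·0.00476/(π·0.0453²) = 2.953 m/s
h_f = f(L/D)V²/(2g) = 0.01760·(115/0.0453)·2.953²/(2·9.81) = 19.86 m
Δp = ρg·h_f = 1025·9.81·19.86 = 199.7 kPa

Δp ≈ 200 kPa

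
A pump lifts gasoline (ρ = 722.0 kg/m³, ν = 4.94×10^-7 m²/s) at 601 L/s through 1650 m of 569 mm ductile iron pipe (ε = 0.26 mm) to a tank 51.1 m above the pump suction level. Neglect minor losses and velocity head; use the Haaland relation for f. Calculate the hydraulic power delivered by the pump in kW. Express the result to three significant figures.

V = 4Q/(πD²) = 2.364 m/s; Re = 2.72×10^6; ε/D = 4.57×10^-4; f = 0.01658
h_f = f(L/D)V²/2g = 13.69 m
Total head H = z + h_f = 51.1 + 13.69 = 64.79 m
P_hyd = ρgQH = 722.0·9.81·0.601·64.79 = 275.8 kW

P_hyd ≈ 276 kW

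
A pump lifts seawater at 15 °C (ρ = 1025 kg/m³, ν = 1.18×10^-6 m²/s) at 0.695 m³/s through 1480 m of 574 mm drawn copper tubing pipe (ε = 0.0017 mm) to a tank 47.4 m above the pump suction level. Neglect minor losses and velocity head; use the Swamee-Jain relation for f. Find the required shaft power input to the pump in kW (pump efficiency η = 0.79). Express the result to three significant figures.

P_shaft ≈ 513 kW

V = 4Q/(πD²) = 2.686 m/s; Re = 1.31×10^6; ε/D = 2.96×10^-6; f = 0.01119
h_f = f(L/D)V²/2g = 10.61 m
Total head H = z + h_f = 47.4 + 10.61 = 58.01 m
P_hyd = ρgQH = 1025·9.81·0.695·58.01 = 405.4 kW
P_shaft = P_hyd/η = 405.4/0.79 = 513.1 kW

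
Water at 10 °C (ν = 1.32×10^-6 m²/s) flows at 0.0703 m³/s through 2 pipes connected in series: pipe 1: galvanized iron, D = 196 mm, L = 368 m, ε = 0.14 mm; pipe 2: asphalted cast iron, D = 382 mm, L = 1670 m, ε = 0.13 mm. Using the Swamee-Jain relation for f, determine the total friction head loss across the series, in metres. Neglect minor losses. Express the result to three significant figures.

H ≈ 11.6 m

Pipe 1: V = 2.330 m/s, Re = 3.46×10^5, ε/D = 7.14×10^-4, f = 0.01931, h_1 = f(L/D)V²/2g = 10.03 m
Pipe 2: V = 0.6134 m/s, Re = 1.78×10^5, ε/D = 3.40×10^-4, f = 0.01828, h_2 = f(L/D)V²/2g = 1.532 m
Series → Q common, losses add: H = Σh = 11.57 m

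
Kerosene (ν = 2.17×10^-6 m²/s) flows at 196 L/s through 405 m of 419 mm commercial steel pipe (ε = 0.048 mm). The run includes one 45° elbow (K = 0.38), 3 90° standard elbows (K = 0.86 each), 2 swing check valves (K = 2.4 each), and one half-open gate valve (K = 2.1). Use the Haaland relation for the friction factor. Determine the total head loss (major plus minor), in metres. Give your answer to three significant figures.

H_L ≈ 2.56 m

V = 4Q/(πD²) = 1.421 m/s; V²/2g = 0.1030 m
Re = 2.74×10^5, ε/D = 1.15×10^-4 → f = 0.01555 (Haaland)
Major: h_f = f(L/D)·V²/2g = 0.01555·966.6·0.1030 = 1.548 m
Minor: ΣK = 9.86; h_m = ΣK·V²/2g = 1.015 m
Total H_L = 1.548 + 1.015 = 2.563 m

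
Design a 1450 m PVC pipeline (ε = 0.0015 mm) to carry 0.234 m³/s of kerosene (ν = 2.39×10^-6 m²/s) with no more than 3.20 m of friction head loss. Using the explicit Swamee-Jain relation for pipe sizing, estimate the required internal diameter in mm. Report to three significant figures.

D ≈ 506 mm

Swamee-Jain (Type III): D = 0.66·[ε^1.25·(LQ²/(gh_f))^4.75 + ν·Q^9.4·(L/(gh_f))^5.2]^0.04
LQ²/(gh_f) = 2.529; L/(gh_f) = 46.19
Term 1 = ε^1.25·(…)^4.75 = 4.31×10^-6; Term 2 = ν·Q^9.4·(…)^5.2 = 0.00127
D = 0.66·(4.31×10^-6 + 0.00127)^0.04 = 0.5056 m = 506 mm
Check: V = 1.17 m/s, Re = 2.47×10^5, f = 0.01495, h_f = 2.97 m ≈ 3.20 m ✓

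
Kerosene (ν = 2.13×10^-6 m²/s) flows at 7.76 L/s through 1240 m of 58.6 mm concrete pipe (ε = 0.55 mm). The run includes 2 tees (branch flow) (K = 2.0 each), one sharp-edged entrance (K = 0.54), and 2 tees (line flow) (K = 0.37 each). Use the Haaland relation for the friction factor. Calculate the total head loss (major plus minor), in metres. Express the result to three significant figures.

H_L ≈ 341 m

V = 4Q/(πD²) = 2.877 m/s; V²/2g = 0.4219 m
Re = 7.92×10^4, ε/D = 0.00939 → f = 0.03791 (Haaland)
Major: h_f = f(L/D)·V²/2g = 0.03791·21160·0.4219 = 338.5 m
Minor: ΣK = 5.28; h_m = ΣK·V²/2g = 2.228 m
Total H_L = 338.5 + 2.228 = 340.7 m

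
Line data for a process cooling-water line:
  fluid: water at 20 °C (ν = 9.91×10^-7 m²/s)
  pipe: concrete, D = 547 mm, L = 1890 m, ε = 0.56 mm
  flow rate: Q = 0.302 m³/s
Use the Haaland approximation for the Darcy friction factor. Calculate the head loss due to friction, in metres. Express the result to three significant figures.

V = 4Q/(πD²) = 4·0.302/(π·0.547²) = 1.285 m/s
Re = VD/ν = 1.285·0.547/9.91×10^-7 = 7.09×10^5 → turbulent
ε/D = 0.56/547 = 0.00102
Haaland: f = 0.02015
h_f = f(L/D)V²/(2g) = 0.02015·(1890/0.547)·1.285²/(2·9.81) = 5.862 m

h_f ≈ 5.86 m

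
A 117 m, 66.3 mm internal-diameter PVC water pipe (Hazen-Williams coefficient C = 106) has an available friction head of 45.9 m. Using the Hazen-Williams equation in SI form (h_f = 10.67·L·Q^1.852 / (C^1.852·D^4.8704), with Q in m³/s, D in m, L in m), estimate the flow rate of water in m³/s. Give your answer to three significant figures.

Rearranging: Q = [h_f·C^1.852·D^4.8704 / (10.67·L)]^(1/1.852)
Q = [45.9·106^1.852·0.0663^4.8704 / (10.67·117)]^0.540 = 0.01418 m³/s

Q ≈ 0.0142 m³/s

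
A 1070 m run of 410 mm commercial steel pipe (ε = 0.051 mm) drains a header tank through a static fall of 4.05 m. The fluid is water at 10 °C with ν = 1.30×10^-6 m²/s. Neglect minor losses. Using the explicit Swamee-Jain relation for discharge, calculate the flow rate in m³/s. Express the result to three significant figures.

Swamee-Jain (Type II): Q = -0.965·√(gD⁵h_f/L)·ln[ε/(3.7D) + √(3.17ν²L/(gD³h_f))]
√(gD⁵h_f/L) = √(9.81·0.410⁵·4.05/1070) = 0.02074
ε/(3.7D) = 3.36×10^-5; √(3.17ν²L/(gD³h_f)) = 4.58×10^-5
Q = -0.965·0.02074·ln(7.937×10^-5) = 0.1890 m³/s
Check: V = 1.43 m/s, Re = 4.51×10^5, f = 0.01491, h_f = 4.06 m ≈ 4.05 m ✓

Q ≈ 0.189 m³/s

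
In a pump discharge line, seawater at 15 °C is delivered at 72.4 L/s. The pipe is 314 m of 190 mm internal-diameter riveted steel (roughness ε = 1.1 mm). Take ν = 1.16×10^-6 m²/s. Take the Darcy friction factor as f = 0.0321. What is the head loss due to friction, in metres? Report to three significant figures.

V = 4Q/(πD²) = 4·0.0724/(π·0.190²) = 2.554 m/s
h_f = f(L/D)V²/(2g) = 0.03210·(314/0.190)·2.554²/(2·9.81) = 17.63 m

h_f ≈ 17.6 m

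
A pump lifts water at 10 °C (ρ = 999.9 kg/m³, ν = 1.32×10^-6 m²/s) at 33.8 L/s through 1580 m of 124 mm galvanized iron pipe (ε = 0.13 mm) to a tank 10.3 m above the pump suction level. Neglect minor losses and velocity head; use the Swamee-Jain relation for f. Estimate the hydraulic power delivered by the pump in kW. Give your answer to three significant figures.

V = 4Q/(πD²) = 2.799 m/s; Re = 2.63×10^5; ε/D = 0.00105; f = 0.02107
h_f = f(L/D)V²/2g = 107.2 m
Total head H = z + h_f = 10.3 + 107.2 = 117.5 m
P_hyd = ρgQH = 999.9·9.81·0.0338·117.5 = 38.96 kW

P_hyd ≈ 39.0 kW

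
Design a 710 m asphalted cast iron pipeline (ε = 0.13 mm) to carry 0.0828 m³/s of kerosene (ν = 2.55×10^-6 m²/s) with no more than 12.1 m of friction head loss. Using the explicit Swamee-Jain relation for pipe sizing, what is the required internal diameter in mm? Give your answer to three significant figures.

Swamee-Jain (Type III): D = 0.66·[ε^1.25·(LQ²/(gh_f))^4.75 + ν·Q^9.4·(L/(gh_f))^5.2]^0.04
LQ²/(gh_f) = 0.04101; L/(gh_f) = 5.981
Term 1 = ε^1.25·(…)^4.75 = 3.58×10^-12; Term 2 = ν·Q^9.4·(…)^5.2 = 1.89×10^-12
D = 0.66·(3.58×10^-12 + 1.89×10^-12)^0.04 = 0.2339 m = 234 mm
Check: V = 1.93 m/s, Re = 1.77×10^5, f = 0.01943, h_f = 11.2 m ≈ 12.1 m ✓

D ≈ 234 mm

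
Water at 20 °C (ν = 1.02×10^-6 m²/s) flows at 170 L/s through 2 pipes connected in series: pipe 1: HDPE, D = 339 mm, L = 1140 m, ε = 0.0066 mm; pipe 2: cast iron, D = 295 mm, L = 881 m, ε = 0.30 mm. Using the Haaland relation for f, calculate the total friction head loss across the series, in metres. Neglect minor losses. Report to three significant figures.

Pipe 1: V = 1.883 m/s, Re = 6.26×10^5, ε/D = 1.95×10^-5, f = 0.01282, h_1 = f(L/D)V²/2g = 7.796 m
Pipe 2: V = 2.487 m/s, Re = 7.19×10^5, ε/D = 0.00102, f = 0.02012, h_2 = f(L/D)V²/2g = 18.94 m
Series → Q common, losses add: H = Σh = 26.74 m

H ≈ 26.7 m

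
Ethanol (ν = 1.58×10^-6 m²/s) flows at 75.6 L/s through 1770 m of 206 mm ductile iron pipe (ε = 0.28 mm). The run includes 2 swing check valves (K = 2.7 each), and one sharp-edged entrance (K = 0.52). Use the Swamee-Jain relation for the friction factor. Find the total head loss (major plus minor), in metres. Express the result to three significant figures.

H_L ≈ 51.4 m

V = 4Q/(πD²) = 2.268 m/s; V²/2g = 0.2622 m
Re = 2.96×10^5, ε/D = 0.00136 → f = 0.02213 (Swamee-Jain)
Major: h_f = f(L/D)·V²/2g = 0.02213·8592·0.2622 = 49.87 m
Minor: ΣK = 5.92; h_m = ΣK·V²/2g = 1.552 m
Total H_L = 49.87 + 1.552 = 51.43 m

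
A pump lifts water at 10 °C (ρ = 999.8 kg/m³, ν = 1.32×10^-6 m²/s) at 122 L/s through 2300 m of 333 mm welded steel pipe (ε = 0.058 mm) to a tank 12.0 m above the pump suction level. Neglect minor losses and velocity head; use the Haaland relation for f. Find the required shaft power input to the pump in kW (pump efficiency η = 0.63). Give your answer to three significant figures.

V = 4Q/(πD²) = 1.401 m/s; Re = 3.53×10^5; ε/D = 1.74×10^-4; f = 0.01557
h_f = f(L/D)V²/2g = 10.75 m
Total head H = z + h_f = 12.0 + 10.75 = 22.75 m
P_hyd = ρgQH = 999.8·9.81·0.122·22.75 = 27.23 kW
P_shaft = P_hyd/η = 27.23/0.63 = 43.22 kW

P_shaft ≈ 43.2 kW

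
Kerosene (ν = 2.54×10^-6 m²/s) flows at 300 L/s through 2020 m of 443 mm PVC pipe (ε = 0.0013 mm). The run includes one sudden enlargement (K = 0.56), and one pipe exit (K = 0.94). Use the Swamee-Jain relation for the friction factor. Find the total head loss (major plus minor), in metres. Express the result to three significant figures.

H_L ≈ 12.7 m

V = 4Q/(πD²) = 1.946 m/s; V²/2g = 0.1931 m
Re = 3.39×10^5, ε/D = 2.93×10^-6 → f = 0.01408 (Swamee-Jain)
Major: h_f = f(L/D)·V²/2g = 0.01408·4560·0.1931 = 12.40 m
Minor: ΣK = 1.50; h_m = ΣK·V²/2g = 0.2896 m
Total H_L = 12.40 + 0.2896 = 12.69 m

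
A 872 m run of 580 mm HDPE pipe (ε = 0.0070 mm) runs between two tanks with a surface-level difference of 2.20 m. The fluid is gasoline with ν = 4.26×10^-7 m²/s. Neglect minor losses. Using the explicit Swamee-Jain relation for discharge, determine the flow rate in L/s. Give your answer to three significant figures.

Q ≈ 434 L/s

Swamee-Jain (Type II): Q = -0.965·√(gD⁵h_f/L)·ln[ε/(3.7D) + √(3.17ν²L/(gD³h_f))]
√(gD⁵h_f/L) = √(9.81·0.580⁵·2.20/872) = 0.04030
ε/(3.7D) = 3.26×10^-6; √(3.17ν²L/(gD³h_f)) = 1.09×10^-5
Q = -0.965·0.04030·ln(1.418×10^-5) = 0.4342 m³/s
Check: V = 1.64 m/s, Re = 2.24×10^6, f = 0.01066, h_f = 2.21 m ≈ 2.20 m ✓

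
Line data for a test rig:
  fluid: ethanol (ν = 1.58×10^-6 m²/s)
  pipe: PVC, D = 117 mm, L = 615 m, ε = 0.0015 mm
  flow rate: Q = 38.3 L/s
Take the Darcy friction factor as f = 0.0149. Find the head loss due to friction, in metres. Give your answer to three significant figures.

h_f ≈ 50.7 m

V = 4Q/(πD²) = 4·0.0383/(π·0.117²) = 3.562 m/s
h_f = f(L/D)V²/(2g) = 0.01490·(615/0.117)·3.562²/(2·9.81) = 50.66 m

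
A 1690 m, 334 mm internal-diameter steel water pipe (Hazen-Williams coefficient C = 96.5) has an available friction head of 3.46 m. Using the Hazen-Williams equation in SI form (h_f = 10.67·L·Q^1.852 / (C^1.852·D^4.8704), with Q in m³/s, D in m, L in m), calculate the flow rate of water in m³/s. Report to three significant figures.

Q ≈ 0.0531 m³/s

Rearranging: Q = [h_f·C^1.852·D^4.8704 / (10.67·L)]^(1/1.852)
Q = [3.46·96.5^1.852·0.334^4.8704 / (10.67·1690)]^0.540 = 0.05310 m³/s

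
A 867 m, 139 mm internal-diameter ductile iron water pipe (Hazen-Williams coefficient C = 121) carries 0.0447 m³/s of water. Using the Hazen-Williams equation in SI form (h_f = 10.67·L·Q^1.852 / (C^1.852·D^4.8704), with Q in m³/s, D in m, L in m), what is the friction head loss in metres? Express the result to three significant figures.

h_f = 10.67·867·0.0447^1.852 / (121^1.852·0.139^4.8704) = 60.69 m

h_f ≈ 60.7 m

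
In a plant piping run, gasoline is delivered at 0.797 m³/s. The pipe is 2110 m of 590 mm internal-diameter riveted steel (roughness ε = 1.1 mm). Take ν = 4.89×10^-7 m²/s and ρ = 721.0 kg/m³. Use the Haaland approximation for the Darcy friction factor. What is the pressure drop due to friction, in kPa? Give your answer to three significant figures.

Δp ≈ 253 kPa

V = 4Q/(πD²) = 4·0.797/(π·0.590²) = 2.915 m/s
Re = VD/ν = 2.915·0.590/4.89×10^-7 = 3.52×10^6 → turbulent
ε/D = 1.1/590 = 0.00186
Haaland: f = 0.02308
h_f = f(L/D)V²/(2g) = 0.02308·(2110/0.590)·2.915²/(2·9.81) = 35.76 m
Δp = ρg·h_f = 721.0·9.81·35.76 = 252.9 kPa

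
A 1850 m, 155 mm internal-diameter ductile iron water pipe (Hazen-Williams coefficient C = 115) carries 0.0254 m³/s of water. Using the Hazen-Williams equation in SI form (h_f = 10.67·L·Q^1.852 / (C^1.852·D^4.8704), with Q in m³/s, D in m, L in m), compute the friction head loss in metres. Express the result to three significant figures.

h_f = 10.67·1850·0.0254^1.852 / (115^1.852·0.155^4.8704) = 29.38 m

h_f ≈ 29.4 m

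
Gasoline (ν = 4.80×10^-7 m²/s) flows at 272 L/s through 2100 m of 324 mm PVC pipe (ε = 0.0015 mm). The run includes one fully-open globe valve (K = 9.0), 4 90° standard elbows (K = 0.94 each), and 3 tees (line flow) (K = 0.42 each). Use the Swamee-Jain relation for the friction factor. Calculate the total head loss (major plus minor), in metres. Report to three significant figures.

V = 4Q/(πD²) = 3.299 m/s; V²/2g = 0.5547 m
Re = 2.23×10^6, ε/D = 4.63×10^-6 → f = 0.01038 (Swamee-Jain)
Major: h_f = f(L/D)·V²/2g = 0.01038·6481·0.5547 = 37.32 m
Minor: ΣK = 14.0; h_m = ΣK·V²/2g = 7.777 m
Total H_L = 37.32 + 7.777 = 45.10 m

H_L ≈ 45.1 m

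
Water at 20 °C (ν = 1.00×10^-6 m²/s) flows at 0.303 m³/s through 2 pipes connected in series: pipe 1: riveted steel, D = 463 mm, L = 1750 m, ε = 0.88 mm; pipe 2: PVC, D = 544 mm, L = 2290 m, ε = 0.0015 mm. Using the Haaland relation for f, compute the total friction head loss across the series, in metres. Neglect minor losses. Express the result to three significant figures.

H ≈ 19.1 m

Pipe 1: V = 1.800 m/s, Re = 8.33×10^5, ε/D = 0.00190, f = 0.02335, h_1 = f(L/D)V²/2g = 14.57 m
Pipe 2: V = 1.304 m/s, Re = 7.09×10^5, ε/D = 2.76×10^-6, f = 0.01232, h_2 = f(L/D)V²/2g = 4.493 m
Series → Q common, losses add: H = Σh = 19.06 m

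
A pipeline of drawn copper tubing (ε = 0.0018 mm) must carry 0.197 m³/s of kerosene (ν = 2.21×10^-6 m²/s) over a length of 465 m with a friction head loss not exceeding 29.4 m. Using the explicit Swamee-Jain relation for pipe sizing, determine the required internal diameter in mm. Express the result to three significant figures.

D ≈ 235 mm

Swamee-Jain (Type III): D = 0.66·[ε^1.25·(LQ²/(gh_f))^4.75 + ν·Q^9.4·(L/(gh_f))^5.2]^0.04
LQ²/(gh_f) = 0.06257; L/(gh_f) = 1.612
Term 1 = ε^1.25·(…)^4.75 = 1.26×10^-13; Term 2 = ν·Q^9.4·(…)^5.2 = 6.18×10^-12
D = 0.66·(1.26×10^-13 + 6.18×10^-12)^0.04 = 0.2353 m = 235 mm
Check: V = 4.53 m/s, Re = 4.82×10^5, f = 0.01330, h_f = 27.5 m ≈ 29.4 m ✓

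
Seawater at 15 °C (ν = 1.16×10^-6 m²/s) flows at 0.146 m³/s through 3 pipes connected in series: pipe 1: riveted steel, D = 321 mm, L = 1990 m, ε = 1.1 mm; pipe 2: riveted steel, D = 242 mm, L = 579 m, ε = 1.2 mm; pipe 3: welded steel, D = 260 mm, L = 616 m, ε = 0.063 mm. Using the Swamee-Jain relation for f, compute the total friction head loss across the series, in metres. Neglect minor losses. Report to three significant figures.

Pipe 1: V = 1.804 m/s, Re = 4.99×10^5, ε/D = 0.00343, f = 0.02753, h_1 = f(L/D)V²/2g = 28.31 m
Pipe 2: V = 3.174 m/s, Re = 6.62×10^5, ε/D = 0.00496, f = 0.03052, h_2 = f(L/D)V²/2g = 37.49 m
Pipe 3: V = 2.750 m/s, Re = 6.16×10^5, ε/D = 2.42×10^-4, f = 0.01565, h_3 = f(L/D)V²/2g = 14.29 m
Series → Q common, losses add: H = Σh = 80.09 m

H ≈ 80.1 m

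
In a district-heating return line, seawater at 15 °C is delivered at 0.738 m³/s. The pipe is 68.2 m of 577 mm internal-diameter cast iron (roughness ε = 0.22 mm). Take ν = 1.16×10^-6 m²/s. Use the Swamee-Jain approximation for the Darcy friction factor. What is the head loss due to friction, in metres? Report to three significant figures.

V = 4Q/(πD²) = 4·0.738/(π·0.577²) = 2.822 m/s
Re = VD/ν = 2.822·0.577/1.16×10^-6 = 1.40×10^6 → turbulent
ε/D = 0.22/577 = 3.81×10^-4
Swamee-Jain: f = 0.01626
h_f = f(L/D)V²/(2g) = 0.01626·(68.2/0.577)·2.822²/(2·9.81) = 0.7803 m

h_f ≈ 0.780 m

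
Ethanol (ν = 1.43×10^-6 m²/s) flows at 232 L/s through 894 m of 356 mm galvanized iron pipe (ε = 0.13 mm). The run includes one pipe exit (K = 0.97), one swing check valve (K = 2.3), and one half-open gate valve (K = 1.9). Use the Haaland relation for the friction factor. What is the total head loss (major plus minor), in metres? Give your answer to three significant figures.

H_L ≈ 12.9 m

V = 4Q/(πD²) = 2.331 m/s; V²/2g = 0.2769 m
Re = 5.80×10^5, ε/D = 3.65×10^-4 → f = 0.01652 (Haaland)
Major: h_f = f(L/D)·V²/2g = 0.01652·2511·0.2769 = 11.49 m
Minor: ΣK = 5.17; h_m = ΣK·V²/2g = 1.431 m
Total H_L = 11.49 + 1.431 = 12.92 m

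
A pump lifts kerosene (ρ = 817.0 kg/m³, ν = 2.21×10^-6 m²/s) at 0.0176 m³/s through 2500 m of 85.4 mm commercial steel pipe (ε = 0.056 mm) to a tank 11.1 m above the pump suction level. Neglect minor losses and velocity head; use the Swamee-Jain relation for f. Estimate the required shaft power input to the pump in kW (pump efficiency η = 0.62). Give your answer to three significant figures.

V = 4Q/(πD²) = 3.073 m/s; Re = 1.19×10^5; ε/D = 6.56×10^-4; f = 0.02067
h_f = f(L/D)V²/2g = 291.1 m
Total head H = z + h_f = 11.1 + 291.1 = 302.2 m
P_hyd = ρgQH = 817.0·9.81·0.0176·302.2 = 42.63 kW
P_shaft = P_hyd/η = 42.63/0.62 = 68.77 kW

P_shaft ≈ 68.8 kW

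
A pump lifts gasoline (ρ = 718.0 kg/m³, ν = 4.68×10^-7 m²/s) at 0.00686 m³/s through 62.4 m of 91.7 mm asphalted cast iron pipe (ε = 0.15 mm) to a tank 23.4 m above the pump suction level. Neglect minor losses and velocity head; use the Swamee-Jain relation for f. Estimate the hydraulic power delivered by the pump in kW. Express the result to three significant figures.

P_hyd ≈ 1.17 kW

V = 4Q/(πD²) = 1.039 m/s; Re = 2.04×10^5; ε/D = 0.00164; f = 0.02339
h_f = f(L/D)V²/2g = 0.8752 m
Total head H = z + h_f = 23.4 + 0.8752 = 24.28 m
P_hyd = ρgQH = 718.0·9.81·0.00686·24.28 = 1.173 kW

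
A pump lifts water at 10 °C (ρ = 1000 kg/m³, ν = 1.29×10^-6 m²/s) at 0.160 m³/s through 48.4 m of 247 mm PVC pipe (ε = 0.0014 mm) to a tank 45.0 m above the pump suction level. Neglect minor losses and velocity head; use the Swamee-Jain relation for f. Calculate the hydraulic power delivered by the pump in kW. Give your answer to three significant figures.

V = 4Q/(πD²) = 3.339 m/s; Re = 6.39×10^5; ε/D = 5.67×10^-6; f = 0.01264
h_f = f(L/D)V²/2g = 1.408 m
Total head H = z + h_f = 45.0 + 1.408 = 46.41 m
P_hyd = ρgQH = 1000·9.81·0.160·46.41 = 72.84 kW

P_hyd ≈ 72.8 kW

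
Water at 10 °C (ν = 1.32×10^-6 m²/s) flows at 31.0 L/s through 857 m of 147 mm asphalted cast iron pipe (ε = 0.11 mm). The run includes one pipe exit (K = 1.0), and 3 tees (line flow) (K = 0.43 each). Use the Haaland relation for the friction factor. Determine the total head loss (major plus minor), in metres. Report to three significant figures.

V = 4Q/(πD²) = 1.827 m/s; V²/2g = 0.1700 m
Re = 2.03×10^5, ε/D = 7.48×10^-4 → f = 0.01982 (Haaland)
Major: h_f = f(L/D)·V²/2g = 0.01982·5830·0.1700 = 19.65 m
Minor: ΣK = 2.29; h_m = ΣK·V²/2g = 0.3894 m
Total H_L = 19.65 + 0.3894 = 20.04 m

H_L ≈ 20.0 m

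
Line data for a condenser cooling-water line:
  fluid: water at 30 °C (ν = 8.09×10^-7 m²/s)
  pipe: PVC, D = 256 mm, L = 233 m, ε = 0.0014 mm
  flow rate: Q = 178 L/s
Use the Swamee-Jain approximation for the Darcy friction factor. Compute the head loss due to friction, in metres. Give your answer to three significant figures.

h_f ≈ 6.42 m

V = 4Q/(πD²) = 4·0.178/(π·0.256²) = 3.458 m/s
Re = VD/ν = 3.458·0.256/8.09×10^-7 = 1.09×10^6 → turbulent
ε/D = 0.0014/256 = 5.47×10^-6
Swamee-Jain: f = 0.01158
h_f = f(L/D)V²/(2g) = 0.01158·(233/0.256)·3.458²/(2·9.81) = 6.423 m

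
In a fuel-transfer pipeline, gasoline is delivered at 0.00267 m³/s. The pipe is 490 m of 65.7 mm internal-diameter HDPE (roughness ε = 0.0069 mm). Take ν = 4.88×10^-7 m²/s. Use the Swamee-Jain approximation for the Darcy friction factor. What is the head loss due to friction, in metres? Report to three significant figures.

h_f ≈ 4.31 m

V = 4Q/(πD²) = 4·0.00267/(π·0.0657²) = 0.7876 m/s
Re = VD/ν = 0.7876·0.0657/4.88×10^-7 = 1.06×10^5 → turbulent
ε/D = 0.0069/65.7 = 1.05×10^-4
Swamee-Jain: f = 0.01828
h_f = f(L/D)V²/(2g) = 0.01828·(490/0.0657)·0.7876²/(2·9.81) = 4.311 m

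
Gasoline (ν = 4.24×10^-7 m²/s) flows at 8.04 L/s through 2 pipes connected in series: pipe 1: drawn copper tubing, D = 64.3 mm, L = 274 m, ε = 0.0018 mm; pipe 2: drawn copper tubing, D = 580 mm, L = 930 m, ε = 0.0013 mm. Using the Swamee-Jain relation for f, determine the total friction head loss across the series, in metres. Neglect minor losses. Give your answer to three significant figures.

H ≈ 18.8 m

Pipe 1: V = 2.476 m/s, Re = 3.75×10^5, ε/D = 2.80×10^-5, f = 0.01416, h_1 = f(L/D)V²/2g = 18.85 m
Pipe 2: V = 0.03043 m/s, Re = 4.16×10^4, ε/D = 2.24×10^-6, f = 0.02165, h_2 = f(L/D)V²/2g = 0.001639 m
Series → Q common, losses add: H = Σh = 18.85 m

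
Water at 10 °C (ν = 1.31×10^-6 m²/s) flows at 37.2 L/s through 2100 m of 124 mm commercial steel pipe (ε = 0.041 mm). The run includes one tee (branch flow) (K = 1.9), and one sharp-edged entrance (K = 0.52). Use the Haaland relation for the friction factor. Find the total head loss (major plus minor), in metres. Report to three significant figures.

V = 4Q/(πD²) = 3.080 m/s; V²/2g = 0.4836 m
Re = 2.92×10^5, ε/D = 3.31×10^-4 → f = 0.01705 (Haaland)
Major: h_f = f(L/D)·V²/2g = 0.01705·16935·0.4836 = 139.7 m
Minor: ΣK = 2.42; h_m = ΣK·V²/2g = 1.170 m
Total H_L = 139.7 + 1.170 = 140.9 m

H_L ≈ 141 m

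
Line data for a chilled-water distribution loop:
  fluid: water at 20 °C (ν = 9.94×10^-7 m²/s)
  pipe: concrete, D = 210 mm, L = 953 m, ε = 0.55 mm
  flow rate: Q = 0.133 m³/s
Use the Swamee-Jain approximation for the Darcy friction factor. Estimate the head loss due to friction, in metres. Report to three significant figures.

h_f ≈ 86.8 m

V = 4Q/(πD²) = 4·0.133/(π·0.210²) = 3.840 m/s
Re = VD/ν = 3.840·0.210/9.94×10^-7 = 8.11×10^5 → turbulent
ε/D = 0.55/210 = 0.00262
Swamee-Jain: f = 0.02546
h_f = f(L/D)V²/(2g) = 0.02546·(953/0.210)·3.840²/(2·9.81) = 86.84 m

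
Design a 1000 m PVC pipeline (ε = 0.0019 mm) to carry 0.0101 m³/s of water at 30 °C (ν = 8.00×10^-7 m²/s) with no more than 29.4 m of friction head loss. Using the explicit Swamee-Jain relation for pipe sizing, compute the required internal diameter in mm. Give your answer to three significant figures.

D ≈ 86.7 mm

Swamee-Jain (Type III): D = 0.66·[ε^1.25·(LQ²/(gh_f))^4.75 + ν·Q^9.4·(L/(gh_f))^5.2]^0.04
LQ²/(gh_f) = 3.537×10^-4; L/(gh_f) = 3.467
Term 1 = ε^1.25·(…)^4.75 = 2.85×10^-24; Term 2 = ν·Q^9.4·(…)^5.2 = 8.95×10^-23
D = 0.66·(2.85×10^-24 + 8.95×10^-23)^0.04 = 0.08673 m = 86.7 mm
Check: V = 1.71 m/s, Re = 1.85×10^5, f = 0.01596, h_f = 27.4 m ≈ 29.4 m ✓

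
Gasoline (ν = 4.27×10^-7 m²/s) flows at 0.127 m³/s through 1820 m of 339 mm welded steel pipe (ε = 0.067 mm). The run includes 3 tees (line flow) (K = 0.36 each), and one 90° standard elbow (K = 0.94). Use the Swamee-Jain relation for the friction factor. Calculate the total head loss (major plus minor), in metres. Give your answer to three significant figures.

H_L ≈ 8.14 m

V = 4Q/(πD²) = 1.407 m/s; V²/2g = 0.1009 m
Re = 1.12×10^6, ε/D = 1.98×10^-4 → f = 0.01466 (Swamee-Jain)
Major: h_f = f(L/D)·V²/2g = 0.01466·5369·0.1009 = 7.940 m
Minor: ΣK = 2.02; h_m = ΣK·V²/2g = 0.2038 m
Total H_L = 7.940 + 0.2038 = 8.144 m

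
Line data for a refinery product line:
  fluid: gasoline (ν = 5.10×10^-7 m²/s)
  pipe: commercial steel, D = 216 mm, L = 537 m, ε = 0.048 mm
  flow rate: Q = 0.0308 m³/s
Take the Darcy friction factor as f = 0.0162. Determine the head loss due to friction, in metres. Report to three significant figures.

V = 4Q/(πD²) = 4·0.0308/(π·0.216²) = 0.8405 m/s
h_f = f(L/D)V²/(2g) = 0.01620·(537/0.216)·0.8405²/(2·9.81) = 1.450 m

h_f ≈ 1.45 m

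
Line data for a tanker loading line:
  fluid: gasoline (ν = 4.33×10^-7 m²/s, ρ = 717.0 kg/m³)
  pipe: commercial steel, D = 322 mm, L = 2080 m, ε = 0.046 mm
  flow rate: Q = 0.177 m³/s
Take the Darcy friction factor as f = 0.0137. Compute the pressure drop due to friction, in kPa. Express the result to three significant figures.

Δp ≈ 150 kPa

V = 4Q/(πD²) = 4·0.177/(π·0.322²) = 2.174 m/s
h_f = f(L/D)V²/(2g) = 0.01370·(2080/0.322)·2.174²/(2·9.81) = 21.31 m
Δp = ρg·h_f = 717.0·9.81·21.31 = 149.9 kPa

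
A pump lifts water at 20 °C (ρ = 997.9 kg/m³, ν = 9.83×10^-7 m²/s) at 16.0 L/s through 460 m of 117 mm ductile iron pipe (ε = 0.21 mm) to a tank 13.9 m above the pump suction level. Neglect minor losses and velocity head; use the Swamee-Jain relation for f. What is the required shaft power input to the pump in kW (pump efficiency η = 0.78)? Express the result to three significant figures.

P_shaft ≈ 4.93 kW

V = 4Q/(πD²) = 1.488 m/s; Re = 1.77×10^5; ε/D = 0.00179; f = 0.02401
h_f = f(L/D)V²/2g = 10.66 m
Total head H = z + h_f = 13.9 + 10.66 = 24.56 m
P_hyd = ρgQH = 997.9·9.81·0.0160·24.56 = 3.846 kW
P_shaft = P_hyd/η = 3.846/0.78 = 4.931 kW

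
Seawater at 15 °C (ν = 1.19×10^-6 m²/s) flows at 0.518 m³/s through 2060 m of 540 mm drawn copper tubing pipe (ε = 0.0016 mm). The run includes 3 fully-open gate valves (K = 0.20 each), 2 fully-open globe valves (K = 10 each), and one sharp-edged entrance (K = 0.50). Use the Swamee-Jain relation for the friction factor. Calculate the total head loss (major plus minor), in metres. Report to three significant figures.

V = 4Q/(πD²) = 2.262 m/s; V²/2g = 0.2607 m
Re = 1.03×10^6, ε/D = 2.96×10^-6 → f = 0.01163 (Swamee-Jain)
Major: h_f = f(L/D)·V²/2g = 0.01163·3815·0.2607 = 11.57 m
Minor: ΣK = 21.1; h_m = ΣK·V²/2g = 5.502 m
Total H_L = 11.57 + 5.502 = 17.07 m

H_L ≈ 17.1 m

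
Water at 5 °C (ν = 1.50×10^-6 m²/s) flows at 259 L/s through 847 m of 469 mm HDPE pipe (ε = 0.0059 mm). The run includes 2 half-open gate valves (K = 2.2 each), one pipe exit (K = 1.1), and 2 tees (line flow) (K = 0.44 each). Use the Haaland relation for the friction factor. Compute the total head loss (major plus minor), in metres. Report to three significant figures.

H_L ≈ 3.49 m

V = 4Q/(πD²) = 1.499 m/s; V²/2g = 0.1146 m
Re = 4.69×10^5, ε/D = 1.26×10^-5 → f = 0.01335 (Haaland)
Major: h_f = f(L/D)·V²/2g = 0.01335·1806·0.1146 = 2.763 m
Minor: ΣK = 6.38; h_m = ΣK·V²/2g = 0.7309 m
Total H_L = 2.763 + 0.7309 = 3.494 m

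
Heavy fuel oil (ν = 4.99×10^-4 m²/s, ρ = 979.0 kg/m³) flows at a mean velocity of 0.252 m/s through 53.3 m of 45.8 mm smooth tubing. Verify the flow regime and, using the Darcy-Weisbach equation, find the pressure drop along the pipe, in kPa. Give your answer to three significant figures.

Δp ≈ 100 kPa

Re = VD/ν = 0.252·0.04580/4.99×10^-4 = 23.1 → laminar (Re < 2300)
f = 64/Re = 2.767
h_f = f(L/D)V²/(2g) = 2.767·(53.3/0.04580)·0.252²/(2·9.81) = 10.42 m
Δp = ρg·h_f = 979.0·9.81·10.42 = 100.1 kPa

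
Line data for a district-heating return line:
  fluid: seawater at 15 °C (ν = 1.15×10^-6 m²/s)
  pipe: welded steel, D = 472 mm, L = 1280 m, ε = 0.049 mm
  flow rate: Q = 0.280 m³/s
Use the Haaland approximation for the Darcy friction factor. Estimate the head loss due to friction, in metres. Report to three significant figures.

h_f ≈ 4.92 m

V = 4Q/(πD²) = 4·0.280/(π·0.472²) = 1.600 m/s
Re = VD/ν = 1.600·0.472/1.15×10^-6 = 6.57×10^5 → turbulent
ε/D = 0.049/472 = 1.04×10^-4
Haaland: f = 0.01389
h_f = f(L/D)V²/(2g) = 0.01389·(1280/0.472)·1.600²/(2·9.81) = 4.918 m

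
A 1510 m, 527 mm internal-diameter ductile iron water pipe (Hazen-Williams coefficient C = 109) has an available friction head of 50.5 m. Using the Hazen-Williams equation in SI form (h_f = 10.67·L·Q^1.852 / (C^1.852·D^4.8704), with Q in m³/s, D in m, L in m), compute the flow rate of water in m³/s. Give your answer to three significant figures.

Rearranging: Q = [h_f·C^1.852·D^4.8704 / (10.67·L)]^(1/1.852)
Q = [50.5·109^1.852·0.527^4.8704 / (10.67·1510)]^0.540 = 0.8992 m³/s

Q ≈ 0.899 m³/s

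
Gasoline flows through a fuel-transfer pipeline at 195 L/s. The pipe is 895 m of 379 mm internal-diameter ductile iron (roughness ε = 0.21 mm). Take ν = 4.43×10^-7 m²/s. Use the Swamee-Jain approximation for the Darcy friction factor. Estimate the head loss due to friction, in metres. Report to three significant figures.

V = 4Q/(πD²) = 4·0.195/(π·0.379²) = 1.728 m/s
Re = VD/ν = 1.728·0.379/4.43×10^-7 = 1.48×10^6 → turbulent
ε/D = 0.21/379 = 5.54×10^-4
Swamee-Jain: f = 0.01749
h_f = f(L/D)V²/(2g) = 0.01749·(895/0.379)·1.728²/(2·9.81) = 6.291 m

h_f ≈ 6.29 m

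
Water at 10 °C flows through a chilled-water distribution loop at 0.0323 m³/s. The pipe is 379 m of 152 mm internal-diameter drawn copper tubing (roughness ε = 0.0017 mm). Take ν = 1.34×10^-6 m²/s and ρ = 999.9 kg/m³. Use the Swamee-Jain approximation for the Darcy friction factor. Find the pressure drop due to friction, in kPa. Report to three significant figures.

V = 4Q/(πD²) = 4·0.0323/(π·0.152²) = 1.780 m/s
Re = VD/ν = 1.780·0.152/1.34×10^-6 = 2.02×10^5 → turbulent
ε/D = 0.0017/152 = 1.12×10^-5
Swamee-Jain: f = 0.01561
h_f = f(L/D)V²/(2g) = 0.01561·(379/0.152)·1.780²/(2·9.81) = 6.284 m
Δp = ρg·h_f = 999.9·9.81·6.284 = 61.64 kPa

Δp ≈ 61.6 kPa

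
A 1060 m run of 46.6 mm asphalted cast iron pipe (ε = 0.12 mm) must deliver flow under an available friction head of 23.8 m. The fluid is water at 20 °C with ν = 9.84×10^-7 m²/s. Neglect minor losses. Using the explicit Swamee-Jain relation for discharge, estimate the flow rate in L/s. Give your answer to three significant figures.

Q ≈ 1.45 L/s

Swamee-Jain (Type II): Q = -0.965·√(gD⁵h_f/L)·ln[ε/(3.7D) + √(3.17ν²L/(gD³h_f))]
√(gD⁵h_f/L) = √(9.81·0.0466⁵·23.8/1060) = 2.200×10^-4
ε/(3.7D) = 6.96×10^-4; √(3.17ν²L/(gD³h_f)) = 3.71×10^-4
Q = -0.965·2.200×10^-4·ln(0.001067) = 0.001453 m³/s
Check: V = 0.852 m/s, Re = 4.03×10^4, f = 0.02861, h_f = 24.1 m ≈ 23.8 m ✓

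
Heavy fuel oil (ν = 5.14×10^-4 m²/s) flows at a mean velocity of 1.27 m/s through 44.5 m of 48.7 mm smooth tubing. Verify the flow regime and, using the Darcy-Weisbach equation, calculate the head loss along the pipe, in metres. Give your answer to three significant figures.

h_f ≈ 40.0 m

Re = VD/ν = 1.27·0.04870/5.14×10^-4 = 120 → laminar (Re < 2300)
f = 64/Re = 0.5319
h_f = f(L/D)V²/(2g) = 0.5319·(44.5/0.04870)·1.27²/(2·9.81) = 39.95 m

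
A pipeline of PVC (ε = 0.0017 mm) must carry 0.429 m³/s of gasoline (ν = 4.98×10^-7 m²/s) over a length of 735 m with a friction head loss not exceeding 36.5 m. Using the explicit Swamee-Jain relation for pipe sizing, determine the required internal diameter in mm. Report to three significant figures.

Swamee-Jain (Type III): D = 0.66·[ε^1.25·(LQ²/(gh_f))^4.75 + ν·Q^9.4·(L/(gh_f))^5.2]^0.04
LQ²/(gh_f) = 0.3778; L/(gh_f) = 2.053
Term 1 = ε^1.25·(…)^4.75 = 6.02×10^-10; Term 2 = ν·Q^9.4·(…)^5.2 = 7.35×10^-9
D = 0.66·(6.02×10^-10 + 7.35×10^-9)^0.04 = 0.3130 m = 313 mm
Check: V = 5.57 m/s, Re = 3.50×10^6, f = 0.009793, h_f = 36.4 m ≈ 36.5 m ✓

D ≈ 313 mm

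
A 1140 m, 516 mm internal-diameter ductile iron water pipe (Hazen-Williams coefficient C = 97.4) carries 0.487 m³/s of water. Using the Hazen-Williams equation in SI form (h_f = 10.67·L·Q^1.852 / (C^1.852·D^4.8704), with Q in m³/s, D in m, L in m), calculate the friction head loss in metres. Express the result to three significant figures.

h_f = 10.67·1140·0.487^1.852 / (97.4^1.852·0.516^4.8704) = 16.71 m

h_f ≈ 16.7 m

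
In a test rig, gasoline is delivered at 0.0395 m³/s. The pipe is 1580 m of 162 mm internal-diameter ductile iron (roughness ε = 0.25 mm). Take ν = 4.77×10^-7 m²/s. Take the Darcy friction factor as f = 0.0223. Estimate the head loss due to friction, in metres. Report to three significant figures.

h_f ≈ 40.7 m

V = 4Q/(πD²) = 4·0.0395/(π·0.162²) = 1.916 m/s
h_f = f(L/D)V²/(2g) = 0.02230·(1580/0.162)·1.916²/(2·9.81) = 40.71 m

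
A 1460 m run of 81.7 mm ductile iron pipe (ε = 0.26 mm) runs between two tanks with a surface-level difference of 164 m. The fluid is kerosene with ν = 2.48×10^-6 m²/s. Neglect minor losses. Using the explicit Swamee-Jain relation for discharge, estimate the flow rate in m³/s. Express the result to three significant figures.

Swamee-Jain (Type II): Q = -0.965·√(gD⁵h_f/L)·ln[ε/(3.7D) + √(3.17ν²L/(gD³h_f))]
√(gD⁵h_f/L) = √(9.81·0.0817⁵·164/1460) = 0.002003
ε/(3.7D) = 8.60×10^-4; √(3.17ν²L/(gD³h_f)) = 1.80×10^-4
Q = -0.965·0.002003·ln(0.001040) = 0.01327 m³/s
Check: V = 2.53 m/s, Re = 8.34×10^4, f = 0.02836, h_f = 166 m ≈ 164 m ✓

Q ≈ 0.0133 m³/s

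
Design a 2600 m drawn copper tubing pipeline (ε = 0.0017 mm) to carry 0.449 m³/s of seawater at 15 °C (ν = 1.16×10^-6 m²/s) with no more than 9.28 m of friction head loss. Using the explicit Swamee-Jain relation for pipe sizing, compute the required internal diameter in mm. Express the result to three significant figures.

Swamee-Jain (Type III): D = 0.66·[ε^1.25·(LQ²/(gh_f))^4.75 + ν·Q^9.4·(L/(gh_f))^5.2]^0.04
LQ²/(gh_f) = 5.758; L/(gh_f) = 28.56
Term 1 = ε^1.25·(…)^4.75 = 2.51×10^-4; Term 2 = ν·Q^9.4·(…)^5.2 = 0.0232
D = 0.66·(2.51×10^-4 + 0.0232)^0.04 = 0.5680 m = 568 mm
Check: V = 1.77 m/s, Re = 8.68×10^5, f = 0.01196, h_f = 8.76 m ≈ 9.28 m ✓

D ≈ 568 mm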